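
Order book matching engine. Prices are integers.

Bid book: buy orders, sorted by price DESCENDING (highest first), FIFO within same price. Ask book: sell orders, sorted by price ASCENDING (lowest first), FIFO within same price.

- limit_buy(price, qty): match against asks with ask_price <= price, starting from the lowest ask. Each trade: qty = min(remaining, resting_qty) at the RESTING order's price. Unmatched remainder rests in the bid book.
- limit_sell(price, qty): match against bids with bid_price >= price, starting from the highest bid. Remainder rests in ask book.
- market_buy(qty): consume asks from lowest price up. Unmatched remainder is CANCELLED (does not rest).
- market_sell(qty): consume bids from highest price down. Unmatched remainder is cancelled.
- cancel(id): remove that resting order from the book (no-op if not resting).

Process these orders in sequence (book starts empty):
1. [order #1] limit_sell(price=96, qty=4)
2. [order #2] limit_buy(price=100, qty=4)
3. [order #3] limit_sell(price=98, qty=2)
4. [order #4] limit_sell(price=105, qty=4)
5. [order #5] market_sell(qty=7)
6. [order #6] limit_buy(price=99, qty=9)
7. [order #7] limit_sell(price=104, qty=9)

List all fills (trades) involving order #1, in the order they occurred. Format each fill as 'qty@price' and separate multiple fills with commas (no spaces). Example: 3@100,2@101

After op 1 [order #1] limit_sell(price=96, qty=4): fills=none; bids=[-] asks=[#1:4@96]
After op 2 [order #2] limit_buy(price=100, qty=4): fills=#2x#1:4@96; bids=[-] asks=[-]
After op 3 [order #3] limit_sell(price=98, qty=2): fills=none; bids=[-] asks=[#3:2@98]
After op 4 [order #4] limit_sell(price=105, qty=4): fills=none; bids=[-] asks=[#3:2@98 #4:4@105]
After op 5 [order #5] market_sell(qty=7): fills=none; bids=[-] asks=[#3:2@98 #4:4@105]
After op 6 [order #6] limit_buy(price=99, qty=9): fills=#6x#3:2@98; bids=[#6:7@99] asks=[#4:4@105]
After op 7 [order #7] limit_sell(price=104, qty=9): fills=none; bids=[#6:7@99] asks=[#7:9@104 #4:4@105]

Answer: 4@96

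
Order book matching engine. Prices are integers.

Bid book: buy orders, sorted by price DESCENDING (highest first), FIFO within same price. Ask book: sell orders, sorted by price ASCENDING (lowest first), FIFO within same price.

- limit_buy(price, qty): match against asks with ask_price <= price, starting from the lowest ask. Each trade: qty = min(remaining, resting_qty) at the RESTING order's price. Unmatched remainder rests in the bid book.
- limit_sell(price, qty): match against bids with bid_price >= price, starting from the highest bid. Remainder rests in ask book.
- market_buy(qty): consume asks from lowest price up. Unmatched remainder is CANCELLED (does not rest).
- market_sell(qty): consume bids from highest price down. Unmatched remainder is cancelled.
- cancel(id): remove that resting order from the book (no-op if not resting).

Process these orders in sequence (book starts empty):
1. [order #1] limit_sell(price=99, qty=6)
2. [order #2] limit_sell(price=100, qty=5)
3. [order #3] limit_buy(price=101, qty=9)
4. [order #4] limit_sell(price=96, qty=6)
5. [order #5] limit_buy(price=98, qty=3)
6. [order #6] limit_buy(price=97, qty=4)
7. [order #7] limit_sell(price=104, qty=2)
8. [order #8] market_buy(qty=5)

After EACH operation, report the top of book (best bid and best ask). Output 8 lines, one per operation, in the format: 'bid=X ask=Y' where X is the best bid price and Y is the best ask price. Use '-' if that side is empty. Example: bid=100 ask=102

After op 1 [order #1] limit_sell(price=99, qty=6): fills=none; bids=[-] asks=[#1:6@99]
After op 2 [order #2] limit_sell(price=100, qty=5): fills=none; bids=[-] asks=[#1:6@99 #2:5@100]
After op 3 [order #3] limit_buy(price=101, qty=9): fills=#3x#1:6@99 #3x#2:3@100; bids=[-] asks=[#2:2@100]
After op 4 [order #4] limit_sell(price=96, qty=6): fills=none; bids=[-] asks=[#4:6@96 #2:2@100]
After op 5 [order #5] limit_buy(price=98, qty=3): fills=#5x#4:3@96; bids=[-] asks=[#4:3@96 #2:2@100]
After op 6 [order #6] limit_buy(price=97, qty=4): fills=#6x#4:3@96; bids=[#6:1@97] asks=[#2:2@100]
After op 7 [order #7] limit_sell(price=104, qty=2): fills=none; bids=[#6:1@97] asks=[#2:2@100 #7:2@104]
After op 8 [order #8] market_buy(qty=5): fills=#8x#2:2@100 #8x#7:2@104; bids=[#6:1@97] asks=[-]

Answer: bid=- ask=99
bid=- ask=99
bid=- ask=100
bid=- ask=96
bid=- ask=96
bid=97 ask=100
bid=97 ask=100
bid=97 ask=-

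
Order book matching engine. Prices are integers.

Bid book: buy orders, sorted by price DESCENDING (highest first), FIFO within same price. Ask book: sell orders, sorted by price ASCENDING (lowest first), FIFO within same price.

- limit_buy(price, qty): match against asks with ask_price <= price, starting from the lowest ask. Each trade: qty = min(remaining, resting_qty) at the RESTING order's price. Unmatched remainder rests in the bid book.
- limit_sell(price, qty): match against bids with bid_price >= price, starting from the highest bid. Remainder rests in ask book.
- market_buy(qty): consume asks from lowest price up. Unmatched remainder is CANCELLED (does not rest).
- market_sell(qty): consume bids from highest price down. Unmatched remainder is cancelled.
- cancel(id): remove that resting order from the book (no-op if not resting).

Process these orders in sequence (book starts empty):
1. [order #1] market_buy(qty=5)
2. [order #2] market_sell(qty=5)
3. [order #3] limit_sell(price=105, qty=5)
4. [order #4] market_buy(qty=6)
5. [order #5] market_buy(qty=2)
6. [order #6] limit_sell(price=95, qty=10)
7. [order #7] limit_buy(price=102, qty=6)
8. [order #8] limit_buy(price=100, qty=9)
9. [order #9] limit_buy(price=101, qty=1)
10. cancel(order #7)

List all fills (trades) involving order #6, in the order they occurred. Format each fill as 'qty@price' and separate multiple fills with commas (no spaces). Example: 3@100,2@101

Answer: 6@95,4@95

Derivation:
After op 1 [order #1] market_buy(qty=5): fills=none; bids=[-] asks=[-]
After op 2 [order #2] market_sell(qty=5): fills=none; bids=[-] asks=[-]
After op 3 [order #3] limit_sell(price=105, qty=5): fills=none; bids=[-] asks=[#3:5@105]
After op 4 [order #4] market_buy(qty=6): fills=#4x#3:5@105; bids=[-] asks=[-]
After op 5 [order #5] market_buy(qty=2): fills=none; bids=[-] asks=[-]
After op 6 [order #6] limit_sell(price=95, qty=10): fills=none; bids=[-] asks=[#6:10@95]
After op 7 [order #7] limit_buy(price=102, qty=6): fills=#7x#6:6@95; bids=[-] asks=[#6:4@95]
After op 8 [order #8] limit_buy(price=100, qty=9): fills=#8x#6:4@95; bids=[#8:5@100] asks=[-]
After op 9 [order #9] limit_buy(price=101, qty=1): fills=none; bids=[#9:1@101 #8:5@100] asks=[-]
After op 10 cancel(order #7): fills=none; bids=[#9:1@101 #8:5@100] asks=[-]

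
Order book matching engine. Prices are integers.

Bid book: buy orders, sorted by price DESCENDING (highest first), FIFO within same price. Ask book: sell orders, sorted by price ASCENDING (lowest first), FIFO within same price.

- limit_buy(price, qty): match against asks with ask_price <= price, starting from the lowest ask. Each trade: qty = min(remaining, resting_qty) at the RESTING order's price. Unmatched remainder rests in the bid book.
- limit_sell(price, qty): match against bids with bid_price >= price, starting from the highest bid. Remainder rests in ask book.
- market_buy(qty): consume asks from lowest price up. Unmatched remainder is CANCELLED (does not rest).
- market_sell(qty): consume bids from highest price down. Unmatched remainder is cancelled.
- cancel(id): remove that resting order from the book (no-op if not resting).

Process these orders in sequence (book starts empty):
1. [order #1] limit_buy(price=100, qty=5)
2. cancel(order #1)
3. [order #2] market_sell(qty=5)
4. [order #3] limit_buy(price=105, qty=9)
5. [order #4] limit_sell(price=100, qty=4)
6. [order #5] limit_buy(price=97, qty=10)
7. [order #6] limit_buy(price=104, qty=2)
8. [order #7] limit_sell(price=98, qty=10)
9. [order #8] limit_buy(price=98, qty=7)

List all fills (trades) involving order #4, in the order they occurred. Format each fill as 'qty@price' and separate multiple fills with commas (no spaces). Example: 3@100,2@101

After op 1 [order #1] limit_buy(price=100, qty=5): fills=none; bids=[#1:5@100] asks=[-]
After op 2 cancel(order #1): fills=none; bids=[-] asks=[-]
After op 3 [order #2] market_sell(qty=5): fills=none; bids=[-] asks=[-]
After op 4 [order #3] limit_buy(price=105, qty=9): fills=none; bids=[#3:9@105] asks=[-]
After op 5 [order #4] limit_sell(price=100, qty=4): fills=#3x#4:4@105; bids=[#3:5@105] asks=[-]
After op 6 [order #5] limit_buy(price=97, qty=10): fills=none; bids=[#3:5@105 #5:10@97] asks=[-]
After op 7 [order #6] limit_buy(price=104, qty=2): fills=none; bids=[#3:5@105 #6:2@104 #5:10@97] asks=[-]
After op 8 [order #7] limit_sell(price=98, qty=10): fills=#3x#7:5@105 #6x#7:2@104; bids=[#5:10@97] asks=[#7:3@98]
After op 9 [order #8] limit_buy(price=98, qty=7): fills=#8x#7:3@98; bids=[#8:4@98 #5:10@97] asks=[-]

Answer: 4@105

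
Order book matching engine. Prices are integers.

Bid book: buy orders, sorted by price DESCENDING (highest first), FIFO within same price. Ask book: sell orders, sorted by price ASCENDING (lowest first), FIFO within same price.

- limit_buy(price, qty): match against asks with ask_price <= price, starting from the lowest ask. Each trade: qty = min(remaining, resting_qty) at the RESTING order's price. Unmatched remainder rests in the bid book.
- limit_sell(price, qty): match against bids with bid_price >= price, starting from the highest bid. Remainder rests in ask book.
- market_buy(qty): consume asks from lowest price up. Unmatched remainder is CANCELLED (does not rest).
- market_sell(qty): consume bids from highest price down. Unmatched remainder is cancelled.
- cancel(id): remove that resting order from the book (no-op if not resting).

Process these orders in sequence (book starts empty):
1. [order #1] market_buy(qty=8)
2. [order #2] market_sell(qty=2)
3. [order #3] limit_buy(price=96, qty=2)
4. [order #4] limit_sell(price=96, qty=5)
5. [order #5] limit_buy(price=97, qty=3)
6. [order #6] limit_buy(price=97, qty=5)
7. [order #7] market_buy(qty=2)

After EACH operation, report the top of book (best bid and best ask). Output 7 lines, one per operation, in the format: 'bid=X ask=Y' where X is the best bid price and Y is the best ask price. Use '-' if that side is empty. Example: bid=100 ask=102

After op 1 [order #1] market_buy(qty=8): fills=none; bids=[-] asks=[-]
After op 2 [order #2] market_sell(qty=2): fills=none; bids=[-] asks=[-]
After op 3 [order #3] limit_buy(price=96, qty=2): fills=none; bids=[#3:2@96] asks=[-]
After op 4 [order #4] limit_sell(price=96, qty=5): fills=#3x#4:2@96; bids=[-] asks=[#4:3@96]
After op 5 [order #5] limit_buy(price=97, qty=3): fills=#5x#4:3@96; bids=[-] asks=[-]
After op 6 [order #6] limit_buy(price=97, qty=5): fills=none; bids=[#6:5@97] asks=[-]
After op 7 [order #7] market_buy(qty=2): fills=none; bids=[#6:5@97] asks=[-]

Answer: bid=- ask=-
bid=- ask=-
bid=96 ask=-
bid=- ask=96
bid=- ask=-
bid=97 ask=-
bid=97 ask=-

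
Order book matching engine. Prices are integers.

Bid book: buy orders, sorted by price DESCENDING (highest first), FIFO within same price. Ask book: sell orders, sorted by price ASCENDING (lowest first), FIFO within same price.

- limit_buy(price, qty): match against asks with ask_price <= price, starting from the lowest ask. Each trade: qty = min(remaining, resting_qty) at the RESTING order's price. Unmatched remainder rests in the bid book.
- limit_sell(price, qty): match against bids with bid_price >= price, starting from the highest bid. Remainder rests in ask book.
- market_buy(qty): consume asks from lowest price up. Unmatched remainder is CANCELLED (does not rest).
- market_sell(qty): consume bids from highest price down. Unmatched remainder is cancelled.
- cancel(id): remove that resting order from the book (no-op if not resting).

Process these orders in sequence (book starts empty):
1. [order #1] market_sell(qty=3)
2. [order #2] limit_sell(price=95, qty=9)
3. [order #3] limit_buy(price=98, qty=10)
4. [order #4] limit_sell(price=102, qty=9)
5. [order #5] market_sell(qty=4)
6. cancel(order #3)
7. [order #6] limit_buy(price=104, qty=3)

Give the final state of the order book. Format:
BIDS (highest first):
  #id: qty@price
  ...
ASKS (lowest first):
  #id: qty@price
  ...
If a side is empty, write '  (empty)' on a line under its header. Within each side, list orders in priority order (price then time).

Answer: BIDS (highest first):
  (empty)
ASKS (lowest first):
  #4: 6@102

Derivation:
After op 1 [order #1] market_sell(qty=3): fills=none; bids=[-] asks=[-]
After op 2 [order #2] limit_sell(price=95, qty=9): fills=none; bids=[-] asks=[#2:9@95]
After op 3 [order #3] limit_buy(price=98, qty=10): fills=#3x#2:9@95; bids=[#3:1@98] asks=[-]
After op 4 [order #4] limit_sell(price=102, qty=9): fills=none; bids=[#3:1@98] asks=[#4:9@102]
After op 5 [order #5] market_sell(qty=4): fills=#3x#5:1@98; bids=[-] asks=[#4:9@102]
After op 6 cancel(order #3): fills=none; bids=[-] asks=[#4:9@102]
After op 7 [order #6] limit_buy(price=104, qty=3): fills=#6x#4:3@102; bids=[-] asks=[#4:6@102]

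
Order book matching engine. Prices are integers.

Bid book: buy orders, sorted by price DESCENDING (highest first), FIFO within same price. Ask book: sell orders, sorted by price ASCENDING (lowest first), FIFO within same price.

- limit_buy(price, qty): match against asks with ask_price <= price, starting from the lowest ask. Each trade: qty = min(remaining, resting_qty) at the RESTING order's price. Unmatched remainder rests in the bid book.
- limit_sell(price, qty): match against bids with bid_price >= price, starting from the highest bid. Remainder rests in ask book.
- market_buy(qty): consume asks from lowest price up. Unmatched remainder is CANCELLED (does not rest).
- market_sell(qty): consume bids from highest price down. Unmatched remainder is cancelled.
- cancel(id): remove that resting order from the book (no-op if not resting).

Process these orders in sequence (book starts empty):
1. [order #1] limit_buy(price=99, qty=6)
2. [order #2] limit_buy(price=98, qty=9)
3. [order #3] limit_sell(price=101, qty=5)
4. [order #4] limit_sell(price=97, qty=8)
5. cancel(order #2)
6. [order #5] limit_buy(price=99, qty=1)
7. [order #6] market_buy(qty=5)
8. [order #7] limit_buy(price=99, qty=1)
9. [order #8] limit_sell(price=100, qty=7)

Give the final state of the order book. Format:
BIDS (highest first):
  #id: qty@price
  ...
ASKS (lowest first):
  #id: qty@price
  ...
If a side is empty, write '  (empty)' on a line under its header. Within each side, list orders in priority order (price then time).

Answer: BIDS (highest first):
  #5: 1@99
  #7: 1@99
ASKS (lowest first):
  #8: 7@100

Derivation:
After op 1 [order #1] limit_buy(price=99, qty=6): fills=none; bids=[#1:6@99] asks=[-]
After op 2 [order #2] limit_buy(price=98, qty=9): fills=none; bids=[#1:6@99 #2:9@98] asks=[-]
After op 3 [order #3] limit_sell(price=101, qty=5): fills=none; bids=[#1:6@99 #2:9@98] asks=[#3:5@101]
After op 4 [order #4] limit_sell(price=97, qty=8): fills=#1x#4:6@99 #2x#4:2@98; bids=[#2:7@98] asks=[#3:5@101]
After op 5 cancel(order #2): fills=none; bids=[-] asks=[#3:5@101]
After op 6 [order #5] limit_buy(price=99, qty=1): fills=none; bids=[#5:1@99] asks=[#3:5@101]
After op 7 [order #6] market_buy(qty=5): fills=#6x#3:5@101; bids=[#5:1@99] asks=[-]
After op 8 [order #7] limit_buy(price=99, qty=1): fills=none; bids=[#5:1@99 #7:1@99] asks=[-]
After op 9 [order #8] limit_sell(price=100, qty=7): fills=none; bids=[#5:1@99 #7:1@99] asks=[#8:7@100]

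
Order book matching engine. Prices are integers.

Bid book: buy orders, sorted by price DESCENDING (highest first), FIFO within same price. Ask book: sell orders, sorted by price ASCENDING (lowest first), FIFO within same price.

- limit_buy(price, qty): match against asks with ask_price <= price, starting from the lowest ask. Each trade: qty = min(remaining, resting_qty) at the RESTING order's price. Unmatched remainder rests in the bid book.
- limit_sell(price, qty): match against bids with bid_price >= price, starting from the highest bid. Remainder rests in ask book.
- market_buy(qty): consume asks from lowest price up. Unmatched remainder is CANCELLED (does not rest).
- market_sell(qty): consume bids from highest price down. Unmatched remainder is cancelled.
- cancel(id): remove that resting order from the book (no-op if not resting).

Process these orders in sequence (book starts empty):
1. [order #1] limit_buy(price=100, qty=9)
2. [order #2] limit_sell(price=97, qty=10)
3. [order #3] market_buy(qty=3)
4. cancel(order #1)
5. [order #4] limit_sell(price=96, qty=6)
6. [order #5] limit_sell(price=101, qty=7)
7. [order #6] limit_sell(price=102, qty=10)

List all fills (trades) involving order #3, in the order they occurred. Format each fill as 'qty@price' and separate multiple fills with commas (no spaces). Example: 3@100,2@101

Answer: 1@97

Derivation:
After op 1 [order #1] limit_buy(price=100, qty=9): fills=none; bids=[#1:9@100] asks=[-]
After op 2 [order #2] limit_sell(price=97, qty=10): fills=#1x#2:9@100; bids=[-] asks=[#2:1@97]
After op 3 [order #3] market_buy(qty=3): fills=#3x#2:1@97; bids=[-] asks=[-]
After op 4 cancel(order #1): fills=none; bids=[-] asks=[-]
After op 5 [order #4] limit_sell(price=96, qty=6): fills=none; bids=[-] asks=[#4:6@96]
After op 6 [order #5] limit_sell(price=101, qty=7): fills=none; bids=[-] asks=[#4:6@96 #5:7@101]
After op 7 [order #6] limit_sell(price=102, qty=10): fills=none; bids=[-] asks=[#4:6@96 #5:7@101 #6:10@102]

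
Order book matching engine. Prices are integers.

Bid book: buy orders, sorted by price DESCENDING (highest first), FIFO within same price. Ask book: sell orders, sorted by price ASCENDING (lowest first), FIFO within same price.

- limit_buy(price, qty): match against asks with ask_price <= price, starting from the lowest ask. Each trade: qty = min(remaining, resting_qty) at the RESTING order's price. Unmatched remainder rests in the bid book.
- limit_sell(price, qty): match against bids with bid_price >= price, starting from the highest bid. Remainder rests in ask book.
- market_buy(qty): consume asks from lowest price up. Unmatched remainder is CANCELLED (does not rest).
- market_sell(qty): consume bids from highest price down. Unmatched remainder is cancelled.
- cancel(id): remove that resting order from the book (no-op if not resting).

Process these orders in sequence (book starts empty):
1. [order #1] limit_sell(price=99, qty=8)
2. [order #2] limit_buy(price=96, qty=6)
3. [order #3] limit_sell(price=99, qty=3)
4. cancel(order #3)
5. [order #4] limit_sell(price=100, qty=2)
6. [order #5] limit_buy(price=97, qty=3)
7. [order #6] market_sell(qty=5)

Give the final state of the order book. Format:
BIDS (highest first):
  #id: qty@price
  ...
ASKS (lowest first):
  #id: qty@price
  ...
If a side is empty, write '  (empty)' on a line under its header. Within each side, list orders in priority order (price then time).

After op 1 [order #1] limit_sell(price=99, qty=8): fills=none; bids=[-] asks=[#1:8@99]
After op 2 [order #2] limit_buy(price=96, qty=6): fills=none; bids=[#2:6@96] asks=[#1:8@99]
After op 3 [order #3] limit_sell(price=99, qty=3): fills=none; bids=[#2:6@96] asks=[#1:8@99 #3:3@99]
After op 4 cancel(order #3): fills=none; bids=[#2:6@96] asks=[#1:8@99]
After op 5 [order #4] limit_sell(price=100, qty=2): fills=none; bids=[#2:6@96] asks=[#1:8@99 #4:2@100]
After op 6 [order #5] limit_buy(price=97, qty=3): fills=none; bids=[#5:3@97 #2:6@96] asks=[#1:8@99 #4:2@100]
After op 7 [order #6] market_sell(qty=5): fills=#5x#6:3@97 #2x#6:2@96; bids=[#2:4@96] asks=[#1:8@99 #4:2@100]

Answer: BIDS (highest first):
  #2: 4@96
ASKS (lowest first):
  #1: 8@99
  #4: 2@100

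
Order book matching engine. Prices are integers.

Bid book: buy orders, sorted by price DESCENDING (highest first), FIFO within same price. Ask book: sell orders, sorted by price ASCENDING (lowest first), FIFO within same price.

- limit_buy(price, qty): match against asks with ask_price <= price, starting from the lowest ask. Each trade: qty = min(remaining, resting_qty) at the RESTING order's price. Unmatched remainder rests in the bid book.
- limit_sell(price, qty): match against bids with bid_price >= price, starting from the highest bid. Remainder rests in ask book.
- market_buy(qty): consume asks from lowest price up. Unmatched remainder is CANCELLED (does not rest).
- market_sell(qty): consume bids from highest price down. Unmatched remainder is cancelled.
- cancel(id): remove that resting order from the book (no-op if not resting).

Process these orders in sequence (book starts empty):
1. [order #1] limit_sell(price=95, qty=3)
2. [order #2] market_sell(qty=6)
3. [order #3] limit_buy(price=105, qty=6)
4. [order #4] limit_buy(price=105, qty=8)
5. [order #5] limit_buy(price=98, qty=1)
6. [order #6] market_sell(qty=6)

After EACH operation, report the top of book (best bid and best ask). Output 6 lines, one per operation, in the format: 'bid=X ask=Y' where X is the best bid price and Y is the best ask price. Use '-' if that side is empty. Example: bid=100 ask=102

Answer: bid=- ask=95
bid=- ask=95
bid=105 ask=-
bid=105 ask=-
bid=105 ask=-
bid=105 ask=-

Derivation:
After op 1 [order #1] limit_sell(price=95, qty=3): fills=none; bids=[-] asks=[#1:3@95]
After op 2 [order #2] market_sell(qty=6): fills=none; bids=[-] asks=[#1:3@95]
After op 3 [order #3] limit_buy(price=105, qty=6): fills=#3x#1:3@95; bids=[#3:3@105] asks=[-]
After op 4 [order #4] limit_buy(price=105, qty=8): fills=none; bids=[#3:3@105 #4:8@105] asks=[-]
After op 5 [order #5] limit_buy(price=98, qty=1): fills=none; bids=[#3:3@105 #4:8@105 #5:1@98] asks=[-]
After op 6 [order #6] market_sell(qty=6): fills=#3x#6:3@105 #4x#6:3@105; bids=[#4:5@105 #5:1@98] asks=[-]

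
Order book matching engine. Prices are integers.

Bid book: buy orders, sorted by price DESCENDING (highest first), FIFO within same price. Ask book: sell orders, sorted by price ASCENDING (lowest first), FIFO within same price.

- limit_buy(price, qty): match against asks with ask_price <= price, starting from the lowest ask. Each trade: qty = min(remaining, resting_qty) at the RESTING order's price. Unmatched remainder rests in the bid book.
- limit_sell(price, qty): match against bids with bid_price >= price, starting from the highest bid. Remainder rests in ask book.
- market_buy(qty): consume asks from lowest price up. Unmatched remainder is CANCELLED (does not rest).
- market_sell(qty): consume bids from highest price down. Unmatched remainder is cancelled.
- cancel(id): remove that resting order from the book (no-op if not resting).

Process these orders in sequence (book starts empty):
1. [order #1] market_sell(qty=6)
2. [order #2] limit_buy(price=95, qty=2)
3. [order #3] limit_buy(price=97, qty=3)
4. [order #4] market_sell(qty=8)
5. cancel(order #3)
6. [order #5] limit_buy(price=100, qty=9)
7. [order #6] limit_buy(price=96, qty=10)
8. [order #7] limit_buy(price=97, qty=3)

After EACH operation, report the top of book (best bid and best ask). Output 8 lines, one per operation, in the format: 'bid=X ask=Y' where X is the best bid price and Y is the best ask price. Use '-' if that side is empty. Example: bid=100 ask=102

After op 1 [order #1] market_sell(qty=6): fills=none; bids=[-] asks=[-]
After op 2 [order #2] limit_buy(price=95, qty=2): fills=none; bids=[#2:2@95] asks=[-]
After op 3 [order #3] limit_buy(price=97, qty=3): fills=none; bids=[#3:3@97 #2:2@95] asks=[-]
After op 4 [order #4] market_sell(qty=8): fills=#3x#4:3@97 #2x#4:2@95; bids=[-] asks=[-]
After op 5 cancel(order #3): fills=none; bids=[-] asks=[-]
After op 6 [order #5] limit_buy(price=100, qty=9): fills=none; bids=[#5:9@100] asks=[-]
After op 7 [order #6] limit_buy(price=96, qty=10): fills=none; bids=[#5:9@100 #6:10@96] asks=[-]
After op 8 [order #7] limit_buy(price=97, qty=3): fills=none; bids=[#5:9@100 #7:3@97 #6:10@96] asks=[-]

Answer: bid=- ask=-
bid=95 ask=-
bid=97 ask=-
bid=- ask=-
bid=- ask=-
bid=100 ask=-
bid=100 ask=-
bid=100 ask=-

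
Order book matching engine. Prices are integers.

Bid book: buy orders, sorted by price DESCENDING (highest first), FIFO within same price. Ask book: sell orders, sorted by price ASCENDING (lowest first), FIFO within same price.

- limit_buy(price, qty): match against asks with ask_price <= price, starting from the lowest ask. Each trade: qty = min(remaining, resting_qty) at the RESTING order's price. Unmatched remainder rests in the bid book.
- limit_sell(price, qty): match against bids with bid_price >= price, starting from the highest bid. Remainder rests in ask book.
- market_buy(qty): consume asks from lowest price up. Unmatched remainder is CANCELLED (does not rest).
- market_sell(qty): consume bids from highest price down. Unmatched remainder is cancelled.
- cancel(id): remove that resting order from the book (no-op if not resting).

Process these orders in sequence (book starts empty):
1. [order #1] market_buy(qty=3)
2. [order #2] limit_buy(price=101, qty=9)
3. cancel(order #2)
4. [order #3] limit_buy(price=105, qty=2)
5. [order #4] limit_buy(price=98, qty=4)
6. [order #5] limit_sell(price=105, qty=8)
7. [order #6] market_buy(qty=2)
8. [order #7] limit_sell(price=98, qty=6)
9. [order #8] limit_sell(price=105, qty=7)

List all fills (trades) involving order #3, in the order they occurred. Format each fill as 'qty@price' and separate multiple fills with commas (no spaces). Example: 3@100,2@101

After op 1 [order #1] market_buy(qty=3): fills=none; bids=[-] asks=[-]
After op 2 [order #2] limit_buy(price=101, qty=9): fills=none; bids=[#2:9@101] asks=[-]
After op 3 cancel(order #2): fills=none; bids=[-] asks=[-]
After op 4 [order #3] limit_buy(price=105, qty=2): fills=none; bids=[#3:2@105] asks=[-]
After op 5 [order #4] limit_buy(price=98, qty=4): fills=none; bids=[#3:2@105 #4:4@98] asks=[-]
After op 6 [order #5] limit_sell(price=105, qty=8): fills=#3x#5:2@105; bids=[#4:4@98] asks=[#5:6@105]
After op 7 [order #6] market_buy(qty=2): fills=#6x#5:2@105; bids=[#4:4@98] asks=[#5:4@105]
After op 8 [order #7] limit_sell(price=98, qty=6): fills=#4x#7:4@98; bids=[-] asks=[#7:2@98 #5:4@105]
After op 9 [order #8] limit_sell(price=105, qty=7): fills=none; bids=[-] asks=[#7:2@98 #5:4@105 #8:7@105]

Answer: 2@105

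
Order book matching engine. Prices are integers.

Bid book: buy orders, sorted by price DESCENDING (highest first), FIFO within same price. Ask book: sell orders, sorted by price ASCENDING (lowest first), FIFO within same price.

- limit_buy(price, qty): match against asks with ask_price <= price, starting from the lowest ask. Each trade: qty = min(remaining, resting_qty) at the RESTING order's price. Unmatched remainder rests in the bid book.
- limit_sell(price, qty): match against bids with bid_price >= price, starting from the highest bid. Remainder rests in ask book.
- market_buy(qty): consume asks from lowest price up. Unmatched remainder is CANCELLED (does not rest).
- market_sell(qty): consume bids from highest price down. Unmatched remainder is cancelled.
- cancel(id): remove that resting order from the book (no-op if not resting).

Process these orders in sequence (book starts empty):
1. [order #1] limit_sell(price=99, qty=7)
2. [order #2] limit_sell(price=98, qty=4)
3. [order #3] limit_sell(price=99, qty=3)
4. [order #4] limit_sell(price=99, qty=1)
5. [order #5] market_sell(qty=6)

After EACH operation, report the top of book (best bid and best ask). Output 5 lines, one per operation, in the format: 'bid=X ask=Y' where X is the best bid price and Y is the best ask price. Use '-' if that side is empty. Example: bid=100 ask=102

After op 1 [order #1] limit_sell(price=99, qty=7): fills=none; bids=[-] asks=[#1:7@99]
After op 2 [order #2] limit_sell(price=98, qty=4): fills=none; bids=[-] asks=[#2:4@98 #1:7@99]
After op 3 [order #3] limit_sell(price=99, qty=3): fills=none; bids=[-] asks=[#2:4@98 #1:7@99 #3:3@99]
After op 4 [order #4] limit_sell(price=99, qty=1): fills=none; bids=[-] asks=[#2:4@98 #1:7@99 #3:3@99 #4:1@99]
After op 5 [order #5] market_sell(qty=6): fills=none; bids=[-] asks=[#2:4@98 #1:7@99 #3:3@99 #4:1@99]

Answer: bid=- ask=99
bid=- ask=98
bid=- ask=98
bid=- ask=98
bid=- ask=98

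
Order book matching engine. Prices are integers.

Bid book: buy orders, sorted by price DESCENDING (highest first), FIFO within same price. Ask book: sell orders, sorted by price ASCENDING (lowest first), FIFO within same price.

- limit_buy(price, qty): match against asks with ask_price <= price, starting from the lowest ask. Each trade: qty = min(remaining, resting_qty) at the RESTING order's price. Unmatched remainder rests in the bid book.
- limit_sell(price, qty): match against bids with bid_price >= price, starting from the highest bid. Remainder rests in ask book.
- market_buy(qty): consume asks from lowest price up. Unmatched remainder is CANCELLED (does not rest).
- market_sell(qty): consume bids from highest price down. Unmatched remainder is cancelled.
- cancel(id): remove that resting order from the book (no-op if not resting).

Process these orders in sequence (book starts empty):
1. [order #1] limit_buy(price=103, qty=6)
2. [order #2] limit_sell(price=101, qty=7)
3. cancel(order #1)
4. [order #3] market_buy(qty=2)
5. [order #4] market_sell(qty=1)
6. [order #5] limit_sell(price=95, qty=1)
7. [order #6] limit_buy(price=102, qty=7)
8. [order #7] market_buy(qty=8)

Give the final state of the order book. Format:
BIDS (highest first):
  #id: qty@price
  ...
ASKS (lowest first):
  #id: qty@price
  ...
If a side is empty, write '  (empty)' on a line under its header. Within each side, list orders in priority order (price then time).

After op 1 [order #1] limit_buy(price=103, qty=6): fills=none; bids=[#1:6@103] asks=[-]
After op 2 [order #2] limit_sell(price=101, qty=7): fills=#1x#2:6@103; bids=[-] asks=[#2:1@101]
After op 3 cancel(order #1): fills=none; bids=[-] asks=[#2:1@101]
After op 4 [order #3] market_buy(qty=2): fills=#3x#2:1@101; bids=[-] asks=[-]
After op 5 [order #4] market_sell(qty=1): fills=none; bids=[-] asks=[-]
After op 6 [order #5] limit_sell(price=95, qty=1): fills=none; bids=[-] asks=[#5:1@95]
After op 7 [order #6] limit_buy(price=102, qty=7): fills=#6x#5:1@95; bids=[#6:6@102] asks=[-]
After op 8 [order #7] market_buy(qty=8): fills=none; bids=[#6:6@102] asks=[-]

Answer: BIDS (highest first):
  #6: 6@102
ASKS (lowest first):
  (empty)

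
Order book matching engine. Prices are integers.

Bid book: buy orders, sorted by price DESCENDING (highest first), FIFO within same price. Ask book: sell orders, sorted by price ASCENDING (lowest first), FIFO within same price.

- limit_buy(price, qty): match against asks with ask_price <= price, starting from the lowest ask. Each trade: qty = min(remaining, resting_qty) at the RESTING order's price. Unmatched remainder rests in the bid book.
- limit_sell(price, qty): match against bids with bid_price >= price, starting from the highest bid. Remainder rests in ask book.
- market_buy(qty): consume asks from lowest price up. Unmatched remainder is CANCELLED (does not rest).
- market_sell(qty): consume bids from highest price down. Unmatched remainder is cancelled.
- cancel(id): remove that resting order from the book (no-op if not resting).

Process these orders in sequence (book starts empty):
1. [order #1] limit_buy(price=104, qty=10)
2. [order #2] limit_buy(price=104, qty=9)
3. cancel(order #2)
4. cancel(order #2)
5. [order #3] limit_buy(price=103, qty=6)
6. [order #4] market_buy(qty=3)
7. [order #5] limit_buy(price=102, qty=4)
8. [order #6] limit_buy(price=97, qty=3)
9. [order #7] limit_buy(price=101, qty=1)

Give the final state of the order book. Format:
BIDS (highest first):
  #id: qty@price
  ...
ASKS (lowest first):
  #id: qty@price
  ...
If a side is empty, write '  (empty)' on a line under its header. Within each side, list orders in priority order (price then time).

Answer: BIDS (highest first):
  #1: 10@104
  #3: 6@103
  #5: 4@102
  #7: 1@101
  #6: 3@97
ASKS (lowest first):
  (empty)

Derivation:
After op 1 [order #1] limit_buy(price=104, qty=10): fills=none; bids=[#1:10@104] asks=[-]
After op 2 [order #2] limit_buy(price=104, qty=9): fills=none; bids=[#1:10@104 #2:9@104] asks=[-]
After op 3 cancel(order #2): fills=none; bids=[#1:10@104] asks=[-]
After op 4 cancel(order #2): fills=none; bids=[#1:10@104] asks=[-]
After op 5 [order #3] limit_buy(price=103, qty=6): fills=none; bids=[#1:10@104 #3:6@103] asks=[-]
After op 6 [order #4] market_buy(qty=3): fills=none; bids=[#1:10@104 #3:6@103] asks=[-]
After op 7 [order #5] limit_buy(price=102, qty=4): fills=none; bids=[#1:10@104 #3:6@103 #5:4@102] asks=[-]
After op 8 [order #6] limit_buy(price=97, qty=3): fills=none; bids=[#1:10@104 #3:6@103 #5:4@102 #6:3@97] asks=[-]
After op 9 [order #7] limit_buy(price=101, qty=1): fills=none; bids=[#1:10@104 #3:6@103 #5:4@102 #7:1@101 #6:3@97] asks=[-]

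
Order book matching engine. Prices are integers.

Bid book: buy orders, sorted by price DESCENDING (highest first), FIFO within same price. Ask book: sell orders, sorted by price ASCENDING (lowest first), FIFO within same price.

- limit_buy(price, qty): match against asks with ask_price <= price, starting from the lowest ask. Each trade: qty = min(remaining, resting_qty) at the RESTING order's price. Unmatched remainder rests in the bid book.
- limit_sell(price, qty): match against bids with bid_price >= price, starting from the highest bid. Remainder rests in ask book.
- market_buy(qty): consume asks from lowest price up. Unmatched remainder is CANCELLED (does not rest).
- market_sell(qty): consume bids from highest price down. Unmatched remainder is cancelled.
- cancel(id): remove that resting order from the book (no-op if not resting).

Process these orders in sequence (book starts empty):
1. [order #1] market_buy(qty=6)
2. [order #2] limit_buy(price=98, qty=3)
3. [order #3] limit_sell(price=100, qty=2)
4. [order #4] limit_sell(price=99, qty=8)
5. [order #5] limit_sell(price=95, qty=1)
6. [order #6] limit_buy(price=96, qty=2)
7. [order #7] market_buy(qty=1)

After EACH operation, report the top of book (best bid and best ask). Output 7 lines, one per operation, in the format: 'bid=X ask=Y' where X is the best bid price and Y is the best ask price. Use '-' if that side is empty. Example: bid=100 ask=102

After op 1 [order #1] market_buy(qty=6): fills=none; bids=[-] asks=[-]
After op 2 [order #2] limit_buy(price=98, qty=3): fills=none; bids=[#2:3@98] asks=[-]
After op 3 [order #3] limit_sell(price=100, qty=2): fills=none; bids=[#2:3@98] asks=[#3:2@100]
After op 4 [order #4] limit_sell(price=99, qty=8): fills=none; bids=[#2:3@98] asks=[#4:8@99 #3:2@100]
After op 5 [order #5] limit_sell(price=95, qty=1): fills=#2x#5:1@98; bids=[#2:2@98] asks=[#4:8@99 #3:2@100]
After op 6 [order #6] limit_buy(price=96, qty=2): fills=none; bids=[#2:2@98 #6:2@96] asks=[#4:8@99 #3:2@100]
After op 7 [order #7] market_buy(qty=1): fills=#7x#4:1@99; bids=[#2:2@98 #6:2@96] asks=[#4:7@99 #3:2@100]

Answer: bid=- ask=-
bid=98 ask=-
bid=98 ask=100
bid=98 ask=99
bid=98 ask=99
bid=98 ask=99
bid=98 ask=99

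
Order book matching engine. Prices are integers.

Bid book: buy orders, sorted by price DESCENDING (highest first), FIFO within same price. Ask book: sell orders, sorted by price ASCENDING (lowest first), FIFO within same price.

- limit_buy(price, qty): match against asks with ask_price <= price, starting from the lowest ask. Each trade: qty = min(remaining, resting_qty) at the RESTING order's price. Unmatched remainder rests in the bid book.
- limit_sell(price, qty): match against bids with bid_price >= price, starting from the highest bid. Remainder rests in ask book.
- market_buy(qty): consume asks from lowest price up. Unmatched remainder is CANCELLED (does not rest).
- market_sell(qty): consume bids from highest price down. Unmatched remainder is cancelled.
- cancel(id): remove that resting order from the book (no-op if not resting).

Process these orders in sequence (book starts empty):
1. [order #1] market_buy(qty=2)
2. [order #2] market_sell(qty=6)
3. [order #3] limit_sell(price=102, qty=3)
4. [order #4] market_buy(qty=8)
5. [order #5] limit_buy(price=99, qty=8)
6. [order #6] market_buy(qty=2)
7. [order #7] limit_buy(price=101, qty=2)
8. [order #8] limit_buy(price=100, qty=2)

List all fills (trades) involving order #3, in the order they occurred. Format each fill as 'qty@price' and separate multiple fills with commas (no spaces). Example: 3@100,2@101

After op 1 [order #1] market_buy(qty=2): fills=none; bids=[-] asks=[-]
After op 2 [order #2] market_sell(qty=6): fills=none; bids=[-] asks=[-]
After op 3 [order #3] limit_sell(price=102, qty=3): fills=none; bids=[-] asks=[#3:3@102]
After op 4 [order #4] market_buy(qty=8): fills=#4x#3:3@102; bids=[-] asks=[-]
After op 5 [order #5] limit_buy(price=99, qty=8): fills=none; bids=[#5:8@99] asks=[-]
After op 6 [order #6] market_buy(qty=2): fills=none; bids=[#5:8@99] asks=[-]
After op 7 [order #7] limit_buy(price=101, qty=2): fills=none; bids=[#7:2@101 #5:8@99] asks=[-]
After op 8 [order #8] limit_buy(price=100, qty=2): fills=none; bids=[#7:2@101 #8:2@100 #5:8@99] asks=[-]

Answer: 3@102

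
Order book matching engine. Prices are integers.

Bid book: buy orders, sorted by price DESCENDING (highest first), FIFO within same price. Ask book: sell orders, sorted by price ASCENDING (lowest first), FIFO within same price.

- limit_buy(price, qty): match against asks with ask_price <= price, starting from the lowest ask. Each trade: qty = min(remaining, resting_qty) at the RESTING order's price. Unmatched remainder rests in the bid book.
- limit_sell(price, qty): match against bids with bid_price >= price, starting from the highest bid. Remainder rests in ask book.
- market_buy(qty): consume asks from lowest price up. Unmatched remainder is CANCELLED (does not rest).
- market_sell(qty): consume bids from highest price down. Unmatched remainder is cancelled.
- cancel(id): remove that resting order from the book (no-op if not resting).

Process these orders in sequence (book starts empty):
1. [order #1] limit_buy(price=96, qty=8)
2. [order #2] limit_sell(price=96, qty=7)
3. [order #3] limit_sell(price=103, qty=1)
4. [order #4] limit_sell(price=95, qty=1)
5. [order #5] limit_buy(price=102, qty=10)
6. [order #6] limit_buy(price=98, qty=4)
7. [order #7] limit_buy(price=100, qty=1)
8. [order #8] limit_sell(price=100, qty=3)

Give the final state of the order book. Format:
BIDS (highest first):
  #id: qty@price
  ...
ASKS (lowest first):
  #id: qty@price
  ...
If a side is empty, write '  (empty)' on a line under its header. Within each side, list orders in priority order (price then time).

After op 1 [order #1] limit_buy(price=96, qty=8): fills=none; bids=[#1:8@96] asks=[-]
After op 2 [order #2] limit_sell(price=96, qty=7): fills=#1x#2:7@96; bids=[#1:1@96] asks=[-]
After op 3 [order #3] limit_sell(price=103, qty=1): fills=none; bids=[#1:1@96] asks=[#3:1@103]
After op 4 [order #4] limit_sell(price=95, qty=1): fills=#1x#4:1@96; bids=[-] asks=[#3:1@103]
After op 5 [order #5] limit_buy(price=102, qty=10): fills=none; bids=[#5:10@102] asks=[#3:1@103]
After op 6 [order #6] limit_buy(price=98, qty=4): fills=none; bids=[#5:10@102 #6:4@98] asks=[#3:1@103]
After op 7 [order #7] limit_buy(price=100, qty=1): fills=none; bids=[#5:10@102 #7:1@100 #6:4@98] asks=[#3:1@103]
After op 8 [order #8] limit_sell(price=100, qty=3): fills=#5x#8:3@102; bids=[#5:7@102 #7:1@100 #6:4@98] asks=[#3:1@103]

Answer: BIDS (highest first):
  #5: 7@102
  #7: 1@100
  #6: 4@98
ASKS (lowest first):
  #3: 1@103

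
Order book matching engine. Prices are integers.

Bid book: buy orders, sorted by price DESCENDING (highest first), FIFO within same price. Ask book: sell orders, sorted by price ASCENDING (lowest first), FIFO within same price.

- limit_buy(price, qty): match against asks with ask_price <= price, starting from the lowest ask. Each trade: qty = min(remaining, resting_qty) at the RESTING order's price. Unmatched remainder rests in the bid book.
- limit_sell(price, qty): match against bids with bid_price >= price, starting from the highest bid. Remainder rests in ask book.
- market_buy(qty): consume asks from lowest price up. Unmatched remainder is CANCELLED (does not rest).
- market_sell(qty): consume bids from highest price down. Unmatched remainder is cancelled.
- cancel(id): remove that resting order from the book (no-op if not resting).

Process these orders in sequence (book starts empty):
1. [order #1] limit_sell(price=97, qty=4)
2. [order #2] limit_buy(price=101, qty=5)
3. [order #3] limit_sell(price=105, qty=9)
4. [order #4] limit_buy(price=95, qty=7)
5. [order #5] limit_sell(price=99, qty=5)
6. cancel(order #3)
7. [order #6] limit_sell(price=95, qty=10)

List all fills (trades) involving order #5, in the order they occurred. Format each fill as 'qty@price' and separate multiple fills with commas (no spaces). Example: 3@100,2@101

Answer: 1@101

Derivation:
After op 1 [order #1] limit_sell(price=97, qty=4): fills=none; bids=[-] asks=[#1:4@97]
After op 2 [order #2] limit_buy(price=101, qty=5): fills=#2x#1:4@97; bids=[#2:1@101] asks=[-]
After op 3 [order #3] limit_sell(price=105, qty=9): fills=none; bids=[#2:1@101] asks=[#3:9@105]
After op 4 [order #4] limit_buy(price=95, qty=7): fills=none; bids=[#2:1@101 #4:7@95] asks=[#3:9@105]
After op 5 [order #5] limit_sell(price=99, qty=5): fills=#2x#5:1@101; bids=[#4:7@95] asks=[#5:4@99 #3:9@105]
After op 6 cancel(order #3): fills=none; bids=[#4:7@95] asks=[#5:4@99]
After op 7 [order #6] limit_sell(price=95, qty=10): fills=#4x#6:7@95; bids=[-] asks=[#6:3@95 #5:4@99]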